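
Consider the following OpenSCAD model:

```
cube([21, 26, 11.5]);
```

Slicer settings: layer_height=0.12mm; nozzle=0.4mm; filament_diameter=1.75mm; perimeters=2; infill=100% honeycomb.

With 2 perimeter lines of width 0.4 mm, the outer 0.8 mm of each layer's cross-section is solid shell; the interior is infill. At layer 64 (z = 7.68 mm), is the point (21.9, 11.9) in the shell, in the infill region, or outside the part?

At z = 7.68 mm: the cube is present — its section is the full 21×26 rectangle. Overall, the cross-section is a single solid region. The nearest boundary edge runs (21.00, 0.00)→(21.00, 26.00); distance from the point to it = 0.90 mm. The point is not inside any of the regions above, so it lies outside the cross-section (0.90 mm from the nearest boundary).

outside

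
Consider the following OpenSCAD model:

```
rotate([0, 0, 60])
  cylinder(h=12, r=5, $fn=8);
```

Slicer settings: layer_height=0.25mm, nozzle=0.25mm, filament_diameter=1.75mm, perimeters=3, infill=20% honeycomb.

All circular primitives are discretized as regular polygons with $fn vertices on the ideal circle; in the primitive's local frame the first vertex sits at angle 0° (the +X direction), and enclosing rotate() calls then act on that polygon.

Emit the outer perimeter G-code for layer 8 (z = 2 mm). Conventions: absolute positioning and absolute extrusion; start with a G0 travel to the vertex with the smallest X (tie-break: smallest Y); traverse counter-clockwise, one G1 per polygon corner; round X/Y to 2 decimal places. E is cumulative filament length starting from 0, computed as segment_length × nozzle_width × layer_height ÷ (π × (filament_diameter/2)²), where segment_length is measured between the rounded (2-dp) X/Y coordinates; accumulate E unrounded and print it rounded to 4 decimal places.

G0 X-4.83 Y-1.29 Z2.00
G1 X-2.50 Y-4.33 E0.0995
G1 X1.29 Y-4.83 E0.1989
G1 X4.33 Y-2.50 E0.2984
G1 X4.83 Y1.29 E0.3977
G1 X2.50 Y4.33 E0.4972
G1 X-1.29 Y4.83 E0.5966
G1 X-4.33 Y2.50 E0.6961
G1 X-4.83 Y-1.29 E0.7954

At z = 2 mm: the r=5 cylinder contributes a regular 8-gon of circumradius 5; (whole slice rotated 60° about Z — lengths, areas and connectivity unchanged). The outline is a single polygon with 8 vertices. Extrusion per mm of travel: 0.25 × 0.25 / (π × 0.875²) = 0.025984. Accumulating E over each segment gives final E = 0.7954.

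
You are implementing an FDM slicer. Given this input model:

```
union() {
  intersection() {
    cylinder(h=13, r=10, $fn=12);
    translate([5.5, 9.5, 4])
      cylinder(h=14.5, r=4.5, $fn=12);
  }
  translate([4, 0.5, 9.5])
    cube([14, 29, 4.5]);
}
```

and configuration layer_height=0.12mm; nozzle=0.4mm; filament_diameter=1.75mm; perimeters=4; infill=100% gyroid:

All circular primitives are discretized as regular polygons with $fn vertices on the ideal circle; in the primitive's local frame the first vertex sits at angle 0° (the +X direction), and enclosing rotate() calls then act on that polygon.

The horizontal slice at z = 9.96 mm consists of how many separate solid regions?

At z = 9.96 mm: the r=10 cylinder contributes a regular 12-gon of circumradius 10; the r=4.5 cylinder at (5.5, 9.5) gives a regular 12-gon of circumradius 4.5 (constant along its height); Keeping only the common overlap: the r=4.5 cylinder at (5.5, 9.5) partially overlaps the r=10 cylinder; clipping to the common part keeps 17.35 mm² — 1 connected region; the 14×29 cube at (4, 0.5) contributes its full rectangle; Merging all regions: the regions partially overlap (shared area 9.12 mm²), so overlapping operands fuse into one piece — 1 connected region. The result has 1 disconnected region.

1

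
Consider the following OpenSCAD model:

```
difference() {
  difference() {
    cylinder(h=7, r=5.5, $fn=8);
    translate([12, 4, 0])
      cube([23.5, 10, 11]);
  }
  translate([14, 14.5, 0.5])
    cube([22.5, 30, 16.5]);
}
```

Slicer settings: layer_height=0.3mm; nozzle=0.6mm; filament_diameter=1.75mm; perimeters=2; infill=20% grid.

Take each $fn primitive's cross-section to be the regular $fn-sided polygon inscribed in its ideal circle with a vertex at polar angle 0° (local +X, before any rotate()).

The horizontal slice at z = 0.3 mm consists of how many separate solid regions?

At z = 0.3 mm: the r=5.5 cylinder gives a regular 8-gon of circumradius 5.5 (constant along its height); the cube at (12, 4) (footprint 23.5×10) is included at this height; After the difference (first − rest): starting from the r=5.5 cylinder, the 23.5×10 cube at (12, 4) misses the remaining region (no effect) — 1 connected region; the cube at (14, 14.5) is not intersected at this z (z outside [0.5, 17]); Subtracting the remaining from the first: none of the subtracted shapes is present at this height, so that combined region is unchanged — 1 connected region. The result has 1 disconnected region.

1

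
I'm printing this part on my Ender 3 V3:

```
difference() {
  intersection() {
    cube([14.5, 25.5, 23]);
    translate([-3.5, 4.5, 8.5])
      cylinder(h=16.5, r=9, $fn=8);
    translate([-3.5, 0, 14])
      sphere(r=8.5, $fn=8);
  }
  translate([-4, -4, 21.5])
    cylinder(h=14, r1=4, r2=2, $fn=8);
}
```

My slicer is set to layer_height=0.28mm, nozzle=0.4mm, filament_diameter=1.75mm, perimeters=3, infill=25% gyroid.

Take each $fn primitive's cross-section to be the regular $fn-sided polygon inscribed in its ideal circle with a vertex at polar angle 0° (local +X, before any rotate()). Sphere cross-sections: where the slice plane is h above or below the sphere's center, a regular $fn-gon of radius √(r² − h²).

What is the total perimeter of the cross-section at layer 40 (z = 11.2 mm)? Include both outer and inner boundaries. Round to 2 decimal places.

At z = 11.2 mm: the 14.5×25.5 cube contributes its full rectangle (perimeter 80.00 mm); the cylinder at (-3.5, 4.5): section is a regular 8-gon, circumradius r=9 (perimeter = 2·8·9.000·sin(180°/8) = 55.11 mm); the r=8.5 sphere at (-3.5, 0) slices to a regular 8-gon of circumradius 8.026 (√(r²−h²) with h=2.8 from center) (perimeter = 2·8·8.026·sin(180°/8) = 49.14 mm); After intersecting: the r=9 cylinder at (-3.5, 4.5) partially overlaps the 14.5×25.5 cube; clipping to the common part keeps 48.87 mm²; the r=8.5 sphere at (-3.5, 0) partially overlaps the running intersection; clipping to the common part keeps 19.51 mm² — boundary = 18.71 mm; the cone at (-4, -4) does not reach this height (z outside [21.5, 35.5]); Subtracting the remaining from the first: none of the subtracted shapes is present at this height, so the result so far is unchanged — boundary = 18.71 mm. Overall, the cross-section is a single solid region. Total boundary length (outer) = 18.71 mm.

18.71 mm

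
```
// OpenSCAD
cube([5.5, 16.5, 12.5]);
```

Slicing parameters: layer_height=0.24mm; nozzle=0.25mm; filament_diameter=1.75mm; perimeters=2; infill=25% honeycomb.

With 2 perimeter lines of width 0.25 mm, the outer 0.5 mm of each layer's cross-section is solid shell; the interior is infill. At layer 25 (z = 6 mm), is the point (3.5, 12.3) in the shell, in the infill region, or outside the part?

At z = 6 mm: the cube is present — its section is the full 5.5×16.5 rectangle. Overall, the cross-section is a single solid region. The nearest boundary edge runs (5.50, 0.00)→(5.50, 16.50); distance from the point to it = 2.00 mm. The point is inside the cross-section and 2.00 mm from the nearest boundary — more than the 0.5 mm shell width (2 × 0.25), so it's in the infill interior.

infill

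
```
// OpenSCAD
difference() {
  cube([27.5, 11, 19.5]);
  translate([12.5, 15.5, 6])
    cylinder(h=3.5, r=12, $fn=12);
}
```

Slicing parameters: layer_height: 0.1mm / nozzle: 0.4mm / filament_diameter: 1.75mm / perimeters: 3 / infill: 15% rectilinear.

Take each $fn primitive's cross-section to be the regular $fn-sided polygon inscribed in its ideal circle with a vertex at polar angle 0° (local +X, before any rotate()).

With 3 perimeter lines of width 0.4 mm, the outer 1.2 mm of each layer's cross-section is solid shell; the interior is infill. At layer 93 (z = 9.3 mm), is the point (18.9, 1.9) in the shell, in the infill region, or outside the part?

infill

At z = 9.3 mm: the 27.5×11 cube contributes its full rectangle; the r=12 cylinder at (12.5, 15.5) gives a regular 12-gon of circumradius 12 (constant along its height); After the difference (first − rest): starting from the 27.5×11 cube, the r=12 cylinder at (12.5, 15.5) partially overlaps it — only the 113.43 mm² overlap (of its 432.00 mm²) is removed, clipping the outline — 1 connected region. Overall, the cross-section is a single solid region. The nearest boundary edge runs (27.50, 0.00)→(0.00, 0.00); distance from the point to it = 1.90 mm. The point is inside the cross-section and 1.90 mm from the nearest boundary — more than the 1.2 mm shell width (3 × 0.4), so it's in the infill interior.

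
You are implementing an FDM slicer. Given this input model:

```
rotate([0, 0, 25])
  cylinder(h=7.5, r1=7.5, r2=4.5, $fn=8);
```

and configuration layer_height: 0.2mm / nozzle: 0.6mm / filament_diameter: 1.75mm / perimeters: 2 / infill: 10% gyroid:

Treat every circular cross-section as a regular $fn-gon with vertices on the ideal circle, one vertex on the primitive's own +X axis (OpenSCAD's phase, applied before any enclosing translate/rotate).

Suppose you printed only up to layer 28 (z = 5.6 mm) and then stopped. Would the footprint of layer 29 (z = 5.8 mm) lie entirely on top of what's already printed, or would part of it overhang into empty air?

entirely on top

Compare the two slices. At z = 5.6: the cone (r1=7.5→r2=4.5) has section circumradius 5.260 here — a regular 8-gon (area = (8/2)·5.260²·sin(360°/8) = 78.26 mm²); (whole slice rotated 25° about Z — lengths, areas and connectivity unchanged). At z = 5.8: the cone: at t=0.773 of its height the radius interpolates to r₁+(r₂−r₁)t = 5.180, giving a regular 8-gon of that circumradius (area = (8/2)·5.180²·sin(360°/8) = 75.89 mm²); (whole slice rotated 25° about Z — lengths, areas and connectivity unchanged). Checking containment: the cross-section at z = 5.8 is a subset of the cross-section at z = 5.6.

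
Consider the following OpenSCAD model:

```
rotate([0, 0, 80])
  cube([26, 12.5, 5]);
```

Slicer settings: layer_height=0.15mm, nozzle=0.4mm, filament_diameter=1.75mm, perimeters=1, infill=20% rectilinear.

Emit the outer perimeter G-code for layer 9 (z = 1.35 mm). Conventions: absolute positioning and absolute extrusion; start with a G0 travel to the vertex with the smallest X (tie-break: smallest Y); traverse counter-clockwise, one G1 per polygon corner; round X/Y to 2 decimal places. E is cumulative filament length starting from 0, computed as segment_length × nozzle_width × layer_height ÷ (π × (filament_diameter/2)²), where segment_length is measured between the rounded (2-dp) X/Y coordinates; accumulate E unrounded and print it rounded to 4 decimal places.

At z = 1.35 mm: the 26×12.5 cube contributes its full rectangle; (rotated 80° about Z; rotation is an isometry so areas/perimeters/island counts are preserved). The outline is a single polygon with 4 vertices. Extrusion per mm of travel: 0.4 × 0.15 / (π × 0.875²) = 0.024945. Accumulating E over each segment gives final E = 1.9210.

G0 X-12.31 Y2.17 Z1.35
G1 X0.00 Y0.00 E0.3118
G1 X4.51 Y25.61 E0.9605
G1 X-7.80 Y27.78 E1.2723
G1 X-12.31 Y2.17 E1.9210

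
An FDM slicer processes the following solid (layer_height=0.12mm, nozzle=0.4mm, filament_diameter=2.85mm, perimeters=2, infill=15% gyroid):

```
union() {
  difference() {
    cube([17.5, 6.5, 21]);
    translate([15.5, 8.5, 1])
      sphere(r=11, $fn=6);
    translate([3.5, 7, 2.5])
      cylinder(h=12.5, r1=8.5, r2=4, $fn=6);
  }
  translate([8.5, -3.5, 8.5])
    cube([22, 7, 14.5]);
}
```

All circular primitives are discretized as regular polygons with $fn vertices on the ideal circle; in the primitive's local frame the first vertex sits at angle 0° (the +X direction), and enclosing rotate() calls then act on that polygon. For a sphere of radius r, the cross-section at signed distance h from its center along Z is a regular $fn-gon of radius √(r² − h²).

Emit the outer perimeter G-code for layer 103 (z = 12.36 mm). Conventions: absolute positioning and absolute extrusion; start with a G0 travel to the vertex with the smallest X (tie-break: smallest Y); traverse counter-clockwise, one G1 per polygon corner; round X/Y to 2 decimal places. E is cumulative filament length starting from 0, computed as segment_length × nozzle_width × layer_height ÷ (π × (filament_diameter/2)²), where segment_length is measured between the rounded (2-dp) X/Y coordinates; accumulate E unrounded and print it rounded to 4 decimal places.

G0 X0.00 Y0.00 Z12.36
G1 X8.50 Y0.00 E0.0640
G1 X8.50 Y-3.50 E0.0903
G1 X30.50 Y-3.50 E0.2558
G1 X30.50 Y3.50 E0.3085
G1 X17.50 Y3.50 E0.4063
G1 X17.50 Y6.50 E0.4289
G1 X8.16 Y6.50 E0.4992
G1 X5.98 Y2.71 E0.5321
G1 X1.02 Y2.71 E0.5694
G1 X0.00 Y4.49 E0.5848
G1 X0.00 Y0.00 E0.6186

At z = 12.36 mm: the cube is present — its section is the full 17.5×6.5 rectangle; the sphere at (15.5, 8.5) does not reach this height (|z−center|=11.360 > r=11); the cone at (3.5, 7) (r1=8.5→r2=4) has section circumradius 4.950 here — a regular 6-gon; After the difference (first − rest): starting from the 17.5×6.5 cube, the cone at (3.5, 7) partially overlaps it — only the 25.86 mm² overlap (of its 63.67 mm²) is removed, clipping the outline — 1 connected region; the cube at (8.5, -3.5) (footprint 22×7) is included at this height; Merging all regions: the regions partially overlap (shared area 31.50 mm²), so overlapping operands fuse into one piece — 1 connected region. The outline is a single polygon with 11 vertices. Extrusion per mm of travel: 0.4 × 0.12 / (π × 1.425²) = 0.007524. Accumulating E over each segment gives final E = 0.6186.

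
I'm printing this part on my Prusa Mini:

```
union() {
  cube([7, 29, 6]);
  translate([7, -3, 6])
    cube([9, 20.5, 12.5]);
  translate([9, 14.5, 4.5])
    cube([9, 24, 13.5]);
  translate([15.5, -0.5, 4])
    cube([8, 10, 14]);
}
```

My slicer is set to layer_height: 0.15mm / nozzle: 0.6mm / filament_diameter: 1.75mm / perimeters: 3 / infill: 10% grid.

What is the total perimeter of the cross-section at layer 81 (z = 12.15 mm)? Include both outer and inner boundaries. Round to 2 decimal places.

At z = 12.15 mm: the cube does not reach this height (z outside [0, 6]); the cube at (7, -3) (footprint 9×20.5) is included at this height (perimeter 59.00 mm); the 9×24 cube at (9, 14.5) contributes its full rectangle (perimeter 66.00 mm); the cube at (15.5, -0.5) (footprint 8×10) is included at this height (perimeter 36.00 mm); Combining (union): the regions partially overlap (shared area 26.00 mm²), so the edge portions inside another operand are dropped and the merged outline is re-measured after clipping — boundary = 120.00 mm. Overall, the cross-section is a single solid region. Total boundary length (outer) = 120.00 mm.

120.00 mm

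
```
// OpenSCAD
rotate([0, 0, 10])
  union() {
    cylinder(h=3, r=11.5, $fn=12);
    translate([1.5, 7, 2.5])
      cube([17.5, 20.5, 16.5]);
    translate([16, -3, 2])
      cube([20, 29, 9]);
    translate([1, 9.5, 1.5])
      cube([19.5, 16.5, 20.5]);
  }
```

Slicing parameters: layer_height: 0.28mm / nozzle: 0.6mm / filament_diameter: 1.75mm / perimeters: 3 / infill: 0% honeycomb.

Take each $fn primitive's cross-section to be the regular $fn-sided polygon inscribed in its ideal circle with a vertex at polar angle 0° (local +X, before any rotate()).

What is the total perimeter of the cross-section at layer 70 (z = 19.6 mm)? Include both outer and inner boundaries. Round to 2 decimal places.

At z = 19.6 mm: the cylinder is absent (z outside [0, 3]); the cube at (1.5, 7) is absent (z outside [2.5, 19]); the cube at (16, -3) does not reach this height (z outside [2, 11]); the cube at (1, 9.5) (footprint 19.5×16.5) is included at this height (perimeter 72.00 mm); Combining (union): only the 19.5×16.5 cube at (1, 9.5) is present, so the union is just that shape — boundary = 72.00 mm; (whole slice rotated 10° about Z — lengths, areas and connectivity unchanged). Overall, the cross-section is a single solid region. Total boundary length (outer) = 72.00 mm.

72.00 mm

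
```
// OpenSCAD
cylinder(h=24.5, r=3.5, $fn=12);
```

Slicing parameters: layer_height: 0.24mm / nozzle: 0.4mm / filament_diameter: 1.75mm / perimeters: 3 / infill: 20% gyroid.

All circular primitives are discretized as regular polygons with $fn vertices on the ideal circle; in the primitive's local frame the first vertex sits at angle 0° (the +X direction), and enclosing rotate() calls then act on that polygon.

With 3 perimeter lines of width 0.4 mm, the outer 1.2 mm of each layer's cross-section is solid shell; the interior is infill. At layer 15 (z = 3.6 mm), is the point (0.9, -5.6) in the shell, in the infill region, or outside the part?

outside

At z = 3.6 mm: the cylinder: section is a regular 12-gon, circumradius r=3.5. Overall, the cross-section is a single solid region. The nearest boundary edge runs (-0.00, -3.50)→(1.75, -3.03); distance from the point to it = 2.26 mm. The point is not inside any of the regions above, so it lies outside the cross-section (2.26 mm from the nearest boundary).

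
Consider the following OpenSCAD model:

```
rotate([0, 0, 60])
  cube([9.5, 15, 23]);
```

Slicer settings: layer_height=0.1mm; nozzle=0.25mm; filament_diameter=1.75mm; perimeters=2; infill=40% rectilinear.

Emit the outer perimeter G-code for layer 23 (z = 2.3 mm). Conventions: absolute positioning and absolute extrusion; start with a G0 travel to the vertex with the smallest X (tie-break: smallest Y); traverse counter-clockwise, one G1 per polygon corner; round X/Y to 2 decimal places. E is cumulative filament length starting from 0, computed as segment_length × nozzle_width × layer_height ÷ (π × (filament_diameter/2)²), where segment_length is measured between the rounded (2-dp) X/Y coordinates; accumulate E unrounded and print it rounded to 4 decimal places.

At z = 2.3 mm: the cube is present — its section is the full 9.5×15 rectangle; (whole slice rotated 60° about Z — lengths, areas and connectivity unchanged). The outline is a single polygon with 4 vertices. Extrusion per mm of travel: 0.25 × 0.1 / (π × 0.875²) = 0.010394. Accumulating E over each segment gives final E = 0.5093.

G0 X-12.99 Y7.50 Z2.30
G1 X0.00 Y0.00 E0.1559
G1 X4.75 Y8.23 E0.2547
G1 X-8.24 Y15.73 E0.4106
G1 X-12.99 Y7.50 E0.5093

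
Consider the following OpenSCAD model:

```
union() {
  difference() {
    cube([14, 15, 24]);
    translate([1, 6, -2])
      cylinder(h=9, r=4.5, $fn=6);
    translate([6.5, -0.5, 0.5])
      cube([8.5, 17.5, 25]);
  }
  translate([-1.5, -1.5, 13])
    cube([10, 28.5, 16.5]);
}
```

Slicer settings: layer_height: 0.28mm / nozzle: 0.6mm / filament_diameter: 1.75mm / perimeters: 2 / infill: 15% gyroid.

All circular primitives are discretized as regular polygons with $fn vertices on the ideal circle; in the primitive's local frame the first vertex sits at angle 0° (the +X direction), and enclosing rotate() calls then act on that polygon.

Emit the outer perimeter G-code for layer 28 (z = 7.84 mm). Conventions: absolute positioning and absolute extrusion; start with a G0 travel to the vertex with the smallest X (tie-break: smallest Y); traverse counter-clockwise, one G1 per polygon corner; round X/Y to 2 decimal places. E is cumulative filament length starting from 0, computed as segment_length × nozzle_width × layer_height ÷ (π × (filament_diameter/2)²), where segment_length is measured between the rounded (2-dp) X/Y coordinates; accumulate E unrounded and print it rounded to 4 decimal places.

G0 X0.00 Y0.00 Z7.84
G1 X6.50 Y0.00 E0.4540
G1 X6.50 Y15.00 E1.5017
G1 X0.00 Y15.00 E1.9557
G1 X0.00 Y0.00 E3.0034

At z = 7.84 mm: the cube is present — its section is the full 14×15 rectangle; the cylinder at (1, 6) is absent (z outside [-2, 7]); the 8.5×17.5 cube at (6.5, -0.5) contributes its full rectangle; Taking the first minus the rest: starting from the 14×15 cube, the 8.5×17.5 cube at (6.5, -0.5) partially overlaps it — only the 112.50 mm² overlap (of its 148.75 mm²) is removed, clipping the outline — 1 connected region; the cube at (-1.5, -1.5) does not reach this height (z outside [13, 29.5]); Taking the union: only the result so far is present, so the union is just that shape — 1 connected region. The outline is a single polygon with 4 vertices. Extrusion per mm of travel: 0.6 × 0.28 / (π × 0.875²) = 0.069846. Accumulating E over each segment gives final E = 3.0034.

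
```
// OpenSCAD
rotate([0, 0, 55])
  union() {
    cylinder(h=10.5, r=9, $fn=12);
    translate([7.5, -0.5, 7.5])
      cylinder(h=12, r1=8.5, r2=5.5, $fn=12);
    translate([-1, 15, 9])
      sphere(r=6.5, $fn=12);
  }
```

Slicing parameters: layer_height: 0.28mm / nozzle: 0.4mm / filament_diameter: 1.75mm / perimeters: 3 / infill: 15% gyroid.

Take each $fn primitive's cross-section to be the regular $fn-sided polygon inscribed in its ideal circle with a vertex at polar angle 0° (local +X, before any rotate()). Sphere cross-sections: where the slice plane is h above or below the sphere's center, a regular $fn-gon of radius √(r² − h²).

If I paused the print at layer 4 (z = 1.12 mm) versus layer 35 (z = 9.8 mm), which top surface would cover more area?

layer 35 (z = 9.8 mm)

Layer 4 (z = 1.12): the cylinder: section is a regular 12-gon, circumradius r=9 (area = (12/2)·9.000²·sin(360°/12) = 243.00 mm²); the cone at (7.5, -0.5) does not reach this height (z outside [7.5, 19.5]); the sphere at (-1, 15) does not reach this height (|z−center|=7.880 > r=6.5); Taking the union: only the r=9 cylinder is present, so the union is just that shape — area = 243.00 mm²; (whole slice rotated 55° about Z — lengths, areas and connectivity unchanged). So its area = 243.00 mm². Layer 35 (z = 9.8): the r=9 cylinder contributes a regular 12-gon of circumradius 9 (area = (12/2)·9.000²·sin(360°/12) = 243.00 mm²); the cone at (7.5, -0.5) (r1=8.5→r2=5.5) has section circumradius 7.925 here — a regular 12-gon (area = (12/2)·7.925²·sin(360°/12) = 188.42 mm²); the sphere at (-1, 15): section is a regular 12-gon, circumradius = √(r²−h²) = √(6.5²−0.8²) = 6.451 (area = (12/2)·6.451²·sin(360°/12) = 124.83 mm²); Combining (union): the regions partially overlap — summed areas 556.25 mm² minus the doubly-counted overlap 94.69 mm² gives 461.56 mm² — area = 461.56 mm²; (rotated 55° about Z; rotation is an isometry so areas/perimeters/island counts are preserved). So its area = 461.56 mm². Layer 35 is larger (461.56 vs 243.00 mm²).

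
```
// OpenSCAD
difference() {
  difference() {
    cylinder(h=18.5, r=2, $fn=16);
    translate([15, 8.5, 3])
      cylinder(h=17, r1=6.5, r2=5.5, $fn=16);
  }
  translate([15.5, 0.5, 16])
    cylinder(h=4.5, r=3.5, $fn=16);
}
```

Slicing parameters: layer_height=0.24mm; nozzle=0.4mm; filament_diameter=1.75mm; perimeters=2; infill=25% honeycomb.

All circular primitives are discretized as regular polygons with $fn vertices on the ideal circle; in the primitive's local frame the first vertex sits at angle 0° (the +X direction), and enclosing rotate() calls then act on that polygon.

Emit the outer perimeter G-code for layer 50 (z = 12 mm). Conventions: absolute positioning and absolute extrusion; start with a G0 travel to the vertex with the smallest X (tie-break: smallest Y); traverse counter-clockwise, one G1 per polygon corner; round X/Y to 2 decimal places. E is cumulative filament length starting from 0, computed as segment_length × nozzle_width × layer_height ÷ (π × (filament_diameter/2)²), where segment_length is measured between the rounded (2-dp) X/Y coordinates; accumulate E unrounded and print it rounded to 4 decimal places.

At z = 12 mm: the r=2 cylinder contributes a regular 16-gon of circumradius 2; the cone at (15, 8.5) contributes a regular 16-gon of circumradius 5.971 (interpolated between r1=6.5 and r2=5.5 at t=0.529); Subtracting the remaining from the first: starting from the r=2 cylinder, the cone at (15, 8.5) misses the remaining region (no effect) — 1 connected region; the cylinder at (15.5, 0.5) is absent (z outside [16, 20.5]); After the difference (first − rest): none of the subtracted shapes is present at this height, so the result so far is unchanged — 1 connected region. The outline is a single polygon with 16 vertices. Extrusion per mm of travel: 0.4 × 0.24 / (π × 0.875²) = 0.039912. Accumulating E over each segment gives final E = 0.4985.

G0 X-2.00 Y0.00 Z12.00
G1 X-1.85 Y-0.77 E0.0313
G1 X-1.41 Y-1.41 E0.0623
G1 X-0.77 Y-1.85 E0.0933
G1 X0.00 Y-2.00 E0.1246
G1 X0.77 Y-1.85 E0.1559
G1 X1.41 Y-1.41 E0.1869
G1 X1.85 Y-0.77 E0.2179
G1 X2.00 Y0.00 E0.2492
G1 X1.85 Y0.77 E0.2805
G1 X1.41 Y1.41 E0.3115
G1 X0.77 Y1.85 E0.3425
G1 X0.00 Y2.00 E0.3738
G1 X-0.77 Y1.85 E0.4052
G1 X-1.41 Y1.41 E0.4362
G1 X-1.85 Y0.77 E0.4672
G1 X-2.00 Y0.00 E0.4985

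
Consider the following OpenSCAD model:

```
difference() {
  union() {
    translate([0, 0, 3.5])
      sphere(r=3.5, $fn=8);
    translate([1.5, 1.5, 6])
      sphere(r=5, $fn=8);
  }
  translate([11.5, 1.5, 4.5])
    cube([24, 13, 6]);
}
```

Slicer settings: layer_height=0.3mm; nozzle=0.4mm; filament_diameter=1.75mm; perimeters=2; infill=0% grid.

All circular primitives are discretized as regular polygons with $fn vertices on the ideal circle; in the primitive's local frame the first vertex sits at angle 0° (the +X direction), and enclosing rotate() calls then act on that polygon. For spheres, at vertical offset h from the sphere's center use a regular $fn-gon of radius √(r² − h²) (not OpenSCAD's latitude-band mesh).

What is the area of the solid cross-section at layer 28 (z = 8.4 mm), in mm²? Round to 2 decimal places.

At z = 8.4 mm: the sphere is not intersected at this z (|z−center|=4.900 > r=3.5); the r=5 sphere at (1.5, 1.5) contributes a regular 8-gon of circumradius √(5²−2.4²) = 4.386 (area = (8/2)·4.386²·sin(360°/8) = 54.42 mm²); Merging all regions: only the r=5 sphere at (1.5, 1.5) is present, so the union is just that shape — area = 54.42 mm²; the cube at (11.5, 1.5) is present — its section is the full 24×13 rectangle (area 312.00 mm²); Taking the first minus the rest: starting from the result so far (54.42 mm²), the 24×13 cube at (11.5, 1.5) misses the remaining region (no effect) — area = 54.42 mm². Overall, the cross-section is a single solid region. Net area = 54.42 mm².

54.42 mm²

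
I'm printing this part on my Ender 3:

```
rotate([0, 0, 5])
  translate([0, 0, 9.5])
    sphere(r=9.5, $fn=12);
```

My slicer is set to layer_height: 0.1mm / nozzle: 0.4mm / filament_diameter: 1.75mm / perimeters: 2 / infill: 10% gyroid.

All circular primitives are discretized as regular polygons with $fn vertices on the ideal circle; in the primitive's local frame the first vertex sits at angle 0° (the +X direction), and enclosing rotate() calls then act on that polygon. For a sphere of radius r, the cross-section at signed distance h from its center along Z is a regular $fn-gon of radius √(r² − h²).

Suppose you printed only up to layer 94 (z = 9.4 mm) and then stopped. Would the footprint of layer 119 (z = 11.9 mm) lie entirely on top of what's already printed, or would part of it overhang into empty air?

Compare the two slices. At z = 9.4: the r=9.5 sphere slices to a regular 12-gon of circumradius 9.499 (√(r²−h²) with h=0.1 from center) (area = (12/2)·9.499²·sin(360°/12) = 270.72 mm²); (whole slice rotated 5° about Z — lengths, areas and connectivity unchanged). At z = 11.9: the sphere: section is a regular 12-gon, circumradius = √(r²−h²) = √(9.5²−2.4²) = 9.192 (area = (12/2)·9.192²·sin(360°/12) = 253.47 mm²); (rotated 5° about Z; rotation is an isometry so areas/perimeters/island counts are preserved). Checking containment: the cross-section at z = 11.9 is a subset of the cross-section at z = 9.4.

entirely on top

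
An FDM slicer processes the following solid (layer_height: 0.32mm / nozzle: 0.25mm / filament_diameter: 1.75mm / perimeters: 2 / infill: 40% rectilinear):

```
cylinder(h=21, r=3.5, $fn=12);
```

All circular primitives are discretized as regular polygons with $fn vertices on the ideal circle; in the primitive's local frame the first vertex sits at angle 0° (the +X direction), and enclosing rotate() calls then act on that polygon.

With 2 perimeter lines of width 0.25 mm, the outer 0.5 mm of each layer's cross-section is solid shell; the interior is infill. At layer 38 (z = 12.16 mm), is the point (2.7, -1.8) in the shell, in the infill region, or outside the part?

shell

At z = 12.16 mm: the cylinder: section is a regular 12-gon, circumradius r=3.5. Overall, the cross-section is a single solid region. The nearest boundary edge runs (1.75, -3.03)→(3.03, -1.75); distance from the point to it = 0.20 mm. The point is inside the cross-section, 0.20 mm from the nearest boundary — within the 0.5 mm shell band (2 × 0.25).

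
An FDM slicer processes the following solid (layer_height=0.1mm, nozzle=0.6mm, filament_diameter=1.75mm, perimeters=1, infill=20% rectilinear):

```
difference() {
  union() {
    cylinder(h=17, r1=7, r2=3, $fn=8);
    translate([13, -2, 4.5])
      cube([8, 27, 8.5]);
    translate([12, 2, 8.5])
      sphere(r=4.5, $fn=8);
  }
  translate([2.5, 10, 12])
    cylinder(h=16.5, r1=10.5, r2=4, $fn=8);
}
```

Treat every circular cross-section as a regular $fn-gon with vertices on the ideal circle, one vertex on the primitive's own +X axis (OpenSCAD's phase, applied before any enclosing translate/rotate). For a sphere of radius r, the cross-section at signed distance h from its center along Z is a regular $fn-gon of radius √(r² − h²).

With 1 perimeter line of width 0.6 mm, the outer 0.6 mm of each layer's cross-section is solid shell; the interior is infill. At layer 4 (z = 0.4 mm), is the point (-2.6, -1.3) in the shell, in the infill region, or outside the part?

At z = 0.4 mm: the cone (r1=7→r2=3) has section circumradius 6.906 here — a regular 8-gon; the cube at (13, -2) is not intersected at this z (z outside [4.5, 13]); the sphere at (12, 2) is absent (|z−center|=8.100 > r=4.5); Merging all regions: only the cone is present, so the union is just that shape — 1 connected region; the cone at (2.5, 10) is absent (z outside [12, 28.5]); After the difference (first − rest): none of the subtracted shapes is present at this height, so the result so far is unchanged — 1 connected region. Overall, the cross-section is a single solid region. The nearest boundary edge runs (-6.91, 0.00)→(-4.88, -4.88); distance from the point to it = 3.48 mm. The point is inside the cross-section and 3.48 mm from the nearest boundary — more than the 0.6 mm shell width (1 × 0.6), so it's in the infill interior.

infill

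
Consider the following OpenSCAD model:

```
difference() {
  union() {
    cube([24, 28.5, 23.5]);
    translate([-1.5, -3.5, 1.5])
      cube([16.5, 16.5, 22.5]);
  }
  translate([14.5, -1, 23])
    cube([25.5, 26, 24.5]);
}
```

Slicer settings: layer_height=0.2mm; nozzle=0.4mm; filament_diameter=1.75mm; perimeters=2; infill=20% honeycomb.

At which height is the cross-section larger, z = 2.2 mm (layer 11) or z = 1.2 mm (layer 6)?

layer 11 (z = 2.2 mm)

Layer 11 (z = 2.2): the cube (footprint 24×28.5) is included at this height (area 684.00 mm²); the cube at (-1.5, -3.5) (footprint 16.5×16.5) is included at this height (area 272.25 mm²); Taking the union: the regions partially overlap — summed areas 956.25 mm² minus the doubly-counted overlap 195.00 mm² gives 761.25 mm² — area = 761.25 mm²; the cube at (14.5, -1) is absent (z outside [23, 47.5]); Subtracting the remaining from the first: none of the subtracted shapes is present at this height, so the result so far is unchanged — area = 761.25 mm². So its area = 761.25 mm². Layer 6 (z = 1.2): the 24×28.5 cube contributes its full rectangle (area 684.00 mm²); the cube at (-1.5, -3.5) is not intersected at this z (z outside [1.5, 24]); Merging all regions: only the 24×28.5 cube is present, so the union is just that shape — area = 684.00 mm²; the cube at (14.5, -1) is absent (z outside [23, 47.5]); After the difference (first − rest): none of the subtracted shapes is present at this height, so that combined region is unchanged — area = 684.00 mm². So its area = 684.00 mm². Layer 11 is larger (761.25 vs 684.00 mm²).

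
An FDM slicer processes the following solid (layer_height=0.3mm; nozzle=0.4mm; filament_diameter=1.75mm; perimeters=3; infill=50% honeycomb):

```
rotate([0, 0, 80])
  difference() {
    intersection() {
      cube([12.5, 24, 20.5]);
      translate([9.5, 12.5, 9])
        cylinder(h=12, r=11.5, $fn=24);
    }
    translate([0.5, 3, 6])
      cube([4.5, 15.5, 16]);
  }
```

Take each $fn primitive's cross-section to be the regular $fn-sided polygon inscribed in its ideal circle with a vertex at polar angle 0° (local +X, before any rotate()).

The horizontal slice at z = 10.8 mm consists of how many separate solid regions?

At z = 10.8 mm: the 12.5×24 cube contributes its full rectangle; the cylinder at (9.5, 12.5): section is a regular 24-gon, circumradius r=11.5; After intersecting: the r=11.5 cylinder at (9.5, 12.5) partially overlaps the 12.5×24 cube; clipping to the common part keeps 256.44 mm² — 1 connected region; the cube at (0.5, 3) (footprint 4.5×15.5) is included at this height; Subtracting the remaining from the first: starting from the result so far, the 4.5×15.5 cube at (0.5, 3) partially overlaps it — only the 66.85 mm² overlap (of its 69.75 mm²) is removed, clipping the outline — 1 connected region; (rotated 80° about Z; rotation is an isometry so areas/perimeters/island counts are preserved). The result has 1 disconnected region.

1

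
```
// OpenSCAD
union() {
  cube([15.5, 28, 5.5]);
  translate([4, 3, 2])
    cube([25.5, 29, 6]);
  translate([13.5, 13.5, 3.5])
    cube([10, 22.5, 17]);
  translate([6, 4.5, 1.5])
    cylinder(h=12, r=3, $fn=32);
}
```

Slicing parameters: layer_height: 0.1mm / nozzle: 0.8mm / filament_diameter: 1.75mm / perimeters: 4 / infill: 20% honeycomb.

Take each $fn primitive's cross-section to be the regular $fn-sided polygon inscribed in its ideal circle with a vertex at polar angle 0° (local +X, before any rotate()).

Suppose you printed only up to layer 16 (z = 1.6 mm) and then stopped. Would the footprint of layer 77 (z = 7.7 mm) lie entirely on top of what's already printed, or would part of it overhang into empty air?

Compare the two slices. At z = 1.6: the cube is present — its section is the full 15.5×28 rectangle (area 434.00 mm²); the cube at (4, 3) does not reach this height (z outside [2, 8]); the cube at (13.5, 13.5) is not intersected at this z (z outside [3.5, 20.5]); the r=3 cylinder at (6, 4.5) contributes a regular 32-gon of circumradius 3 (area = (32/2)·3.000²·sin(360°/32) = 28.09 mm²); Merging all regions: the r=3 cylinder at (6, 4.5) lies entirely inside the 15.5×28 cube, so the union is just the 15.5×28 cube — area = 434.00 mm². At z = 7.7: the cube does not reach this height (z outside [0, 5.5]); the cube at (4, 3) (footprint 25.5×29) is included at this height (area 739.50 mm²); the cube at (13.5, 13.5) is present — its section is the full 10×22.5 rectangle (area 225.00 mm²); the r=3 cylinder at (6, 4.5) contributes a regular 32-gon of circumradius 3 (area = (32/2)·3.000²·sin(360°/32) = 28.09 mm²); Taking the union: the regions partially overlap — summed areas 992.59 mm² minus the doubly-counted overlap 204.81 mm² gives 787.78 mm² — area = 787.78 mm². Checking containment: at z = 7.7 the cross-section extends beyond the z = 1.6 cross-section by about 492.00 mm².

part overhangs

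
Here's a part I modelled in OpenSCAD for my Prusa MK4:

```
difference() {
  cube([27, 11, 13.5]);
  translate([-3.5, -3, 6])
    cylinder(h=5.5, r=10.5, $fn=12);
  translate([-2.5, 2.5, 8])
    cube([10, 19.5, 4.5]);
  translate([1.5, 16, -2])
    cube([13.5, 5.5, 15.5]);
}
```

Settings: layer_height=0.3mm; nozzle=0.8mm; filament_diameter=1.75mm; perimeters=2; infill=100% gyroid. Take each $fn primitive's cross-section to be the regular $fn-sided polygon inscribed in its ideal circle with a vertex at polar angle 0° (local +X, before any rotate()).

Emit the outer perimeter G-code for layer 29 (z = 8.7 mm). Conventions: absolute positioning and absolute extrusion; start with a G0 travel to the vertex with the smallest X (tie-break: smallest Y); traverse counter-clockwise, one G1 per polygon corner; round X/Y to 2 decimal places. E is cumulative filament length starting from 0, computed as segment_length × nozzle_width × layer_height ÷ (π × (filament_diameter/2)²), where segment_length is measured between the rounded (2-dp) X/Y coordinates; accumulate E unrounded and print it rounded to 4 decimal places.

G0 X5.34 Y2.50 Z8.70
G1 X5.59 Y2.25 E0.0353
G1 X6.20 Y0.00 E0.2679
G1 X27.00 Y0.00 E2.3433
G1 X27.00 Y11.00 E3.4409
G1 X7.50 Y11.00 E5.3866
G1 X7.50 Y2.50 E6.2348
G1 X5.34 Y2.50 E6.4503

At z = 8.7 mm: the cube (footprint 27×11) is included at this height; the r=10.5 cylinder at (-3.5, -3) contributes a regular 12-gon of circumradius 10.5; the cube at (-2.5, 2.5) (footprint 10×19.5) is included at this height; the 13.5×5.5 cube at (1.5, 16) contributes its full rectangle; Subtracting the remaining from the first: starting from the 27×11 cube, the r=10.5 cylinder at (-3.5, -3) partially overlaps it — only the 27.78 mm² overlap (of its 330.75 mm²) is removed, clipping the outline; the 10×19.5 cube at (-2.5, 2.5) partially overlaps it — only the 50.60 mm² overlap (of its 195.00 mm²) is removed, clipping the outline; the 13.5×5.5 cube at (1.5, 16) misses the remaining region (no effect) — 1 connected region. The outline is a single polygon with 7 vertices. Extrusion per mm of travel: 0.8 × 0.3 / (π × 0.875²) = 0.099780. Accumulating E over each segment gives final E = 6.4503.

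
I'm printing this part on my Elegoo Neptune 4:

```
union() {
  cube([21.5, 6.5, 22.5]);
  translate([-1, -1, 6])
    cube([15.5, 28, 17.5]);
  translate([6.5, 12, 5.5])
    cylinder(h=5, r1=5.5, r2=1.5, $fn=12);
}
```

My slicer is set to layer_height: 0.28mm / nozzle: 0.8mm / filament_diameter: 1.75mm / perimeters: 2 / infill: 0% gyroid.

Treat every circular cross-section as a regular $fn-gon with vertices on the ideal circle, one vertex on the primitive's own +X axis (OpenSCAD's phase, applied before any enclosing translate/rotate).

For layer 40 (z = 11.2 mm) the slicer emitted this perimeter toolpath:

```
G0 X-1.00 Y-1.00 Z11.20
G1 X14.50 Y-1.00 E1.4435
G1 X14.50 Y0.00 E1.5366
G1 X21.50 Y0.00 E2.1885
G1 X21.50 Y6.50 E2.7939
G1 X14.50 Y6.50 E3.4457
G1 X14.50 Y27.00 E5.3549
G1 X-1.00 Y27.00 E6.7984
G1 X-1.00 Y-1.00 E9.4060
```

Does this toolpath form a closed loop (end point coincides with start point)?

yes

Start point (G0): (-1.00, -1.00). End point (last G1): the path returns to the start — closed.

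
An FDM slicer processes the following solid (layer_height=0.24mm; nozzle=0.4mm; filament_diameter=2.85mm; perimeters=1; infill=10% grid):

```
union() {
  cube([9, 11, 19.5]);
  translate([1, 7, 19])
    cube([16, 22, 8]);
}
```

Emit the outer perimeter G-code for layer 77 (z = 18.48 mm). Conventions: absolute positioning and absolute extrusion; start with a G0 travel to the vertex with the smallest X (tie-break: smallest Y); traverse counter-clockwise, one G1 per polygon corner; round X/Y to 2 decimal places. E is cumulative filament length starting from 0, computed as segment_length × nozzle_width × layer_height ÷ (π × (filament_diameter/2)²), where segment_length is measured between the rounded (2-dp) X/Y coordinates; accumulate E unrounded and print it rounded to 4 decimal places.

G0 X0.00 Y0.00 Z18.48
G1 X9.00 Y0.00 E0.1354
G1 X9.00 Y11.00 E0.3010
G1 X0.00 Y11.00 E0.4364
G1 X0.00 Y0.00 E0.6019

At z = 18.48 mm: the 9×11 cube contributes its full rectangle; the cube at (1, 7) is absent (z outside [19, 27]); Merging all regions: only the 9×11 cube is present, so the union is just that shape — 1 connected region. The outline is a single polygon with 4 vertices. Extrusion per mm of travel: 0.4 × 0.24 / (π × 1.425²) = 0.015048. Accumulating E over each segment gives final E = 0.6019.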